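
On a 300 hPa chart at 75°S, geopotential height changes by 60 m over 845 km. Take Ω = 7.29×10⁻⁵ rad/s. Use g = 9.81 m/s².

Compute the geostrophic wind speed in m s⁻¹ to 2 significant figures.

Coriolis parameter at 75°S:
f = 2Ω sin φ = 2 × 7.29×10⁻⁵ × sin 75° = 1.41×10⁻⁴ s⁻¹
Height gradient: |∂Z/∂n| = 60 m / 845000 m = 7.10×10⁻⁵
On a pressure surface, geostrophic balance gives V_g = (g/f)|∂Z/∂n|:
V_g = 9.81 × 7.10×10⁻⁵ / 1.41×10⁻⁴ = 4.95 m/s

4.9 m s⁻¹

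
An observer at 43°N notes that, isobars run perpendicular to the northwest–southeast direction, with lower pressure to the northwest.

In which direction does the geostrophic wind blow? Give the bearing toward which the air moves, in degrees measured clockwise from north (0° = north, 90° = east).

The pressure-gradient force points toward the northwest (bearing 315°).
Geostrophic balance: in the Northern Hemisphere the Coriolis force deflects motion to the right, so the geostrophic wind blows 90° to the right of the pressure-gradient force (low pressure on the left).
Rotating 315° by 90° clockwise gives 045° — the wind blows toward the northeast.

045°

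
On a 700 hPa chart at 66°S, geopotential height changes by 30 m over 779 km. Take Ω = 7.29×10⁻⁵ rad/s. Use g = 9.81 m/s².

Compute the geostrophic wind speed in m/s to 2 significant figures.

Coriolis parameter at 66°S:
f = 2Ω sin φ = 2 × 7.29×10⁻⁵ × sin 66° = 1.33×10⁻⁴ s⁻¹
Height gradient: |∂Z/∂n| = 30 m / 779000 m = 3.85×10⁻⁵
On a pressure surface, geostrophic balance gives V_g = (g/f)|∂Z/∂n|:
V_g = 9.81 × 3.85×10⁻⁵ / 1.33×10⁻⁴ = 2.84 m/s

2.8 m/s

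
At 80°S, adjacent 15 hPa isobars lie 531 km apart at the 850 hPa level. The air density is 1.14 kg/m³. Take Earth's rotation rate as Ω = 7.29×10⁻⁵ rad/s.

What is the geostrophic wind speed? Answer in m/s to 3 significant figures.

Coriolis parameter at 80°S:
f = 2Ω sin φ = 2 × 7.29×10⁻⁵ × sin 80° = 1.44×10⁻⁴ s⁻¹
Pressure gradient: |∂P/∂n| = 1500 Pa / 531000 m = 2.82×10⁻³ Pa/m
Geostrophic balance (pressure-gradient force = Coriolis force):
V_g = (1/(fρ)) |∂P/∂n| = 2.82×10⁻³ / (1.44×10⁻⁴ × 1.14) = 17.3 m/s

17.3 m/s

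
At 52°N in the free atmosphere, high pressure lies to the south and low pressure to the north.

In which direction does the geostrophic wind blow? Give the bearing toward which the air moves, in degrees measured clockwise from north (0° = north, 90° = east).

090°

The pressure-gradient force points toward the north (bearing 000°).
Geostrophic balance: in the Northern Hemisphere the Coriolis force deflects motion to the right, so the geostrophic wind blows 90° to the right of the pressure-gradient force (low pressure on the left).
Rotating 000° by 90° clockwise gives 090° — the wind blows toward the east.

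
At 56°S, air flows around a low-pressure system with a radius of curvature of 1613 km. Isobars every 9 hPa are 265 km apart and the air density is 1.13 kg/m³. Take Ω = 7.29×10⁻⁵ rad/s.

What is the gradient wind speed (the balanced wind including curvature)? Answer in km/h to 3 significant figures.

Coriolis parameter at 56°S:
f = 2Ω sin φ = 2 × 7.29×10⁻⁵ × sin 56° = 1.21×10⁻⁴ s⁻¹
Pressure gradient: |∂P/∂n| = 900 Pa / 265000 m = 3.40×10⁻³ Pa/m
Geostrophic speed: V_g = |∂P/∂n|/(fρ) = 3.40×10⁻³/(1.21×10⁻⁴ × 1.13) = 24.9 m/s
Around a low, centrifugal force acts outward with Coriolis, so pressure-gradient force balances both:
(1/ρ)|∂P/∂n| = fV + V²/R  →  V² + fR·V − fR·V_g = 0
With fR = 1.21×10⁻⁴ × 1613×10³ m = 195 m/s:
V = [−fR + √((fR)² + 4 fR V_g)]/2 = [−195 + √(195² + 4×195×24.9)]/2 = 22.3 m/s
Subgeostrophic (V < V_g = 24.9 m/s), as expected around a low.
Converting: 22.3 m/s × 3.6 = 80.3 km/h

80.3 km/h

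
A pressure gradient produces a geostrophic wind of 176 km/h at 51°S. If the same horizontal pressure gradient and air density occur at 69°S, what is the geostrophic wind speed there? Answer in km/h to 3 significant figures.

With the same pressure gradient and density, V_g ∝ 1/f ∝ 1/sin φ.
V₂ = V₁ · sin φ₁ / sin φ₂ = 176 × sin 51° / sin 69°
V₂ = 176 × 0.7771/0.9336 = 147 km/h

147 km/h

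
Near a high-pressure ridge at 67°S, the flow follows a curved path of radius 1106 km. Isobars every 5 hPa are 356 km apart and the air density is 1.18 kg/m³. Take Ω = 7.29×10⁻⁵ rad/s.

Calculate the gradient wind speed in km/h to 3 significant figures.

Coriolis parameter at 67°S:
f = 2Ω sin φ = 2 × 7.29×10⁻⁵ × sin 67° = 1.34×10⁻⁴ s⁻¹
Pressure gradient: |∂P/∂n| = 500 Pa / 356000 m = 1.40×10⁻³ Pa/m
Geostrophic speed: V_g = |∂P/∂n|/(fρ) = 1.40×10⁻³/(1.34×10⁻⁴ × 1.18) = 8.87 m/s
Around a high, pressure-gradient force acts outward with centrifugal, so Coriolis balances both:
fV = (1/ρ)|∂P/∂n| + V²/R  →  V² − fR·V + fR·V_g = 0
With fR = 1.34×10⁻⁴ × 1106×10³ m = 148 m/s:
V = [fR − √((fR)² − 4 fR V_g)]/2 = [148 − √(148² − 4×148×8.87)]/2 = 9.47 m/s
Supergeostrophic (V > V_g = 8.87 m/s), as expected around a high.
Converting: 9.47 m/s × 3.6 = 34.1 km/h

34.1 km/h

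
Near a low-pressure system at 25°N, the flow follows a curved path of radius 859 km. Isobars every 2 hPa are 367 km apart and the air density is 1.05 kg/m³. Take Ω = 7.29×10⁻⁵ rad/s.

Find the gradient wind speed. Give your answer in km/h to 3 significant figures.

26.6 km/h

Coriolis parameter at 25°N:
f = 2Ω sin φ = 2 × 7.29×10⁻⁵ × sin 25° = 6.16×10⁻⁵ s⁻¹
Pressure gradient: |∂P/∂n| = 200 Pa / 367000 m = 5.45×10⁻⁴ Pa/m
Geostrophic speed: V_g = |∂P/∂n|/(fρ) = 5.45×10⁻⁴/(6.16×10⁻⁵ × 1.05) = 8.42 m/s
Around a low, centrifugal force acts outward with Coriolis, so pressure-gradient force balances both:
(1/ρ)|∂P/∂n| = fV + V²/R  →  V² + fR·V − fR·V_g = 0
With fR = 6.16×10⁻⁵ × 859×10³ m = 52.9 m/s:
V = [−fR + √((fR)² + 4 fR V_g)]/2 = [−52.9 + √(52.9² + 4×52.9×8.42)]/2 = 7.39 m/s
Subgeostrophic (V < V_g = 8.42 m/s), as expected around a low.
Converting: 7.39 m/s × 3.6 = 26.6 km/h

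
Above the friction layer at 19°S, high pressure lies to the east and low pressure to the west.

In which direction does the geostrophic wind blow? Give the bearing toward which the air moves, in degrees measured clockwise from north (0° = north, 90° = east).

180°

The pressure-gradient force points toward the west (bearing 270°).
Geostrophic balance: in the Southern Hemisphere the Coriolis force deflects motion to the left, so the geostrophic wind blows 90° to the left of the pressure-gradient force (low pressure on the right).
Rotating 270° by 90° counterclockwise gives 180° — the wind blows toward the south.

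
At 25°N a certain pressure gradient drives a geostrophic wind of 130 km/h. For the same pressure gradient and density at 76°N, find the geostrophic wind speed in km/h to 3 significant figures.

With the same pressure gradient and density, V_g ∝ 1/f ∝ 1/sin φ.
V₂ = V₁ · sin φ₁ / sin φ₂ = 130 × sin 25° / sin 76°
V₂ = 130 × 0.4226/0.9703 = 56.6 km/h

56.6 km/h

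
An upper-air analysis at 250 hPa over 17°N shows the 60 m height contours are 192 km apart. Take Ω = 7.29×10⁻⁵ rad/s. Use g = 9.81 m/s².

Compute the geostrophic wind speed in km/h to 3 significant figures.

Coriolis parameter at 17°N:
f = 2Ω sin φ = 2 × 7.29×10⁻⁵ × sin 17° = 4.26×10⁻⁵ s⁻¹
Height gradient: |∂Z/∂n| = 60 m / 192000 m = 3.12×10⁻⁴
On a pressure surface, geostrophic balance gives V_g = (g/f)|∂Z/∂n|:
V_g = 9.81 × 3.12×10⁻⁴ / 4.26×10⁻⁵ = 71.9 m/s
Converting: 71.9 m/s × 3.6 = 259 km/h

259 km/h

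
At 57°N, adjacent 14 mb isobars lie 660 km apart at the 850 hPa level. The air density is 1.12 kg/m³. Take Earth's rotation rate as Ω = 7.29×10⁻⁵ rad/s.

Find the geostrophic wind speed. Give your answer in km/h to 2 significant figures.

56 km/h

Coriolis parameter at 57°N:
f = 2Ω sin φ = 2 × 7.29×10⁻⁵ × sin 57° = 1.22×10⁻⁴ s⁻¹
Pressure gradient: |∂P/∂n| = 1400 Pa / 660000 m = 2.12×10⁻³ Pa/m
Geostrophic balance (pressure-gradient force = Coriolis force):
V_g = (1/(fρ)) |∂P/∂n| = 2.12×10⁻³ / (1.22×10⁻⁴ × 1.12) = 15.5 m/s
Converting: 15.5 m/s × 3.6 = 56 km/h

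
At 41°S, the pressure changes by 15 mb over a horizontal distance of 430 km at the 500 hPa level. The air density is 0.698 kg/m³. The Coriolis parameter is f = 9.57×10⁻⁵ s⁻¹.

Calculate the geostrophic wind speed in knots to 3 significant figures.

102 knots

Pressure gradient: |∂P/∂n| = 1500 Pa / 430000 m = 3.49×10⁻³ Pa/m
Geostrophic balance (pressure-gradient force = Coriolis force):
V_g = (1/(fρ)) |∂P/∂n| = 3.49×10⁻³ / (9.57×10⁻⁵ × 0.698) = 52.2 m/s
Converting: 52.2 m/s × 1.944 = 102 knots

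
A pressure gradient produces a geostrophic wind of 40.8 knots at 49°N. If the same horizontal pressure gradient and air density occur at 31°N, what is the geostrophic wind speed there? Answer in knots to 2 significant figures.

With the same pressure gradient and density, V_g ∝ 1/f ∝ 1/sin φ.
V₂ = V₁ · sin φ₁ / sin φ₂ = 40.8 × sin 49° / sin 31°
V₂ = 40.8 × 0.7547/0.5150 = 60 knots

60 knots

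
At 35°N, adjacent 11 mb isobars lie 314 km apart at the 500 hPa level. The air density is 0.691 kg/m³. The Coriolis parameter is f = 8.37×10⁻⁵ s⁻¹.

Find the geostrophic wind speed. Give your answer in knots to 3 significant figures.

Pressure gradient: |∂P/∂n| = 1100 Pa / 314000 m = 3.50×10⁻³ Pa/m
Geostrophic balance (pressure-gradient force = Coriolis force):
V_g = (1/(fρ)) |∂P/∂n| = 3.50×10⁻³ / (8.37×10⁻⁵ × 0.691) = 60.6 m/s
Converting: 60.6 m/s × 1.944 = 118 knots

118 knots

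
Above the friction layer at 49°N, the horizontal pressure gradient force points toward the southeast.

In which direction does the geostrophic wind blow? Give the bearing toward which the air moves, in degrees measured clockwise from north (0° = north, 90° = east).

225°

The pressure-gradient force points toward the southeast (bearing 135°).
Geostrophic balance: in the Northern Hemisphere the Coriolis force deflects motion to the right, so the geostrophic wind blows 90° to the right of the pressure-gradient force (low pressure on the left).
Rotating 135° by 90° clockwise gives 225° — the wind blows toward the southwest.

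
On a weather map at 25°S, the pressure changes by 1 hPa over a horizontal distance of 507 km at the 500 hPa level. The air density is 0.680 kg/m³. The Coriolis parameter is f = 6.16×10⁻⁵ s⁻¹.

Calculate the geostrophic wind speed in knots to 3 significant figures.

Pressure gradient: |∂P/∂n| = 100 Pa / 507000 m = 1.97×10⁻⁴ Pa/m
Geostrophic balance (pressure-gradient force = Coriolis force):
V_g = (1/(fρ)) |∂P/∂n| = 1.97×10⁻⁴ / (6.16×10⁻⁵ × 0.680) = 4.71 m/s
Converting: 4.71 m/s × 1.944 = 9.15 knots

9.15 knots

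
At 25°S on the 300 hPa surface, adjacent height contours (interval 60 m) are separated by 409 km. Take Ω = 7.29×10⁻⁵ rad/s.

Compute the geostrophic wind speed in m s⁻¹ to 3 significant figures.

Coriolis parameter at 25°S:
f = 2Ω sin φ = 2 × 7.29×10⁻⁵ × sin 25° = 6.16×10⁻⁵ s⁻¹
Height gradient: |∂Z/∂n| = 60 m / 409000 m = 1.47×10⁻⁴
On a pressure surface, geostrophic balance gives V_g = (g/f)|∂Z/∂n|:
V_g = 9.81 × 1.47×10⁻⁴ / 6.16×10⁻⁵ = 23.4 m/s

23.4 m s⁻¹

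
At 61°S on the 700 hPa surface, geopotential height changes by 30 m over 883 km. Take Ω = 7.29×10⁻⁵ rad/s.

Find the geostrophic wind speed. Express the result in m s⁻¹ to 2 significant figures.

Coriolis parameter at 61°S:
f = 2Ω sin φ = 2 × 7.29×10⁻⁵ × sin 61° = 1.28×10⁻⁴ s⁻¹
Height gradient: |∂Z/∂n| = 30 m / 883000 m = 3.40×10⁻⁵
On a pressure surface, geostrophic balance gives V_g = (g/f)|∂Z/∂n|:
V_g = 9.81 × 3.40×10⁻⁵ / 1.28×10⁻⁴ = 2.61 m/s

2.6 m s⁻¹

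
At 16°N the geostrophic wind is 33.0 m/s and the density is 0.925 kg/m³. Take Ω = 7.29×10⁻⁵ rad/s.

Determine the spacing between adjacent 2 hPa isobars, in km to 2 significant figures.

160 km

Coriolis parameter at 16°N:
f = 2Ω sin φ = 2 × 7.29×10⁻⁵ × sin 16° = 4.02×10⁻⁵ s⁻¹
Geostrophic balance rearranged: |∂P/∂n| = f ρ V_g
|∂P/∂n| = 4.02×10⁻⁵ × 0.925 × 33.0 = 1.23×10⁻³ Pa/m
Isobar spacing: Δn = ΔP/|∂P/∂n| = 200 Pa / 1.23×10⁻³ Pa/m = 163034 m ≈ 160 km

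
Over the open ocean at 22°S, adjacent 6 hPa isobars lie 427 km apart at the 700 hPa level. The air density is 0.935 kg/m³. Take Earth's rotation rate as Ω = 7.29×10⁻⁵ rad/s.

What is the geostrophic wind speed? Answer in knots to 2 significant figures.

53 knots

Coriolis parameter at 22°S:
f = 2Ω sin φ = 2 × 7.29×10⁻⁵ × sin 22° = 5.46×10⁻⁵ s⁻¹
Pressure gradient: |∂P/∂n| = 600 Pa / 427000 m = 1.41×10⁻³ Pa/m
Geostrophic balance (pressure-gradient force = Coriolis force):
V_g = (1/(fρ)) |∂P/∂n| = 1.41×10⁻³ / (5.46×10⁻⁵ × 0.935) = 27.5 m/s
Converting: 27.5 m/s × 1.944 = 53 knots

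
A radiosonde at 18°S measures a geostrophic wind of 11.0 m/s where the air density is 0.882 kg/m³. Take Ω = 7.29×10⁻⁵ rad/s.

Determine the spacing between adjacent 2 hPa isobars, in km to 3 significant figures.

458 km

Coriolis parameter at 18°S:
f = 2Ω sin φ = 2 × 7.29×10⁻⁵ × sin 18° = 4.51×10⁻⁵ s⁻¹
Geostrophic balance rearranged: |∂P/∂n| = f ρ V_g
|∂P/∂n| = 4.51×10⁻⁵ × 0.882 × 11.0 = 4.37×10⁻⁴ Pa/m
Isobar spacing: Δn = ΔP/|∂P/∂n| = 200 Pa / 4.37×10⁻⁴ Pa/m = 457540 m ≈ 458 km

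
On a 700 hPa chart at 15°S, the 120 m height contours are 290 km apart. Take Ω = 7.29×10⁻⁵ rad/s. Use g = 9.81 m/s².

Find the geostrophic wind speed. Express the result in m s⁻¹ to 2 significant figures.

Coriolis parameter at 15°S:
f = 2Ω sin φ = 2 × 7.29×10⁻⁵ × sin 15° = 3.77×10⁻⁵ s⁻¹
Height gradient: |∂Z/∂n| = 120 m / 290000 m = 4.14×10⁻⁴
On a pressure surface, geostrophic balance gives V_g = (g/f)|∂Z/∂n|:
V_g = 9.81 × 4.14×10⁻⁴ / 3.77×10⁻⁵ = 108 m/s

110 m s⁻¹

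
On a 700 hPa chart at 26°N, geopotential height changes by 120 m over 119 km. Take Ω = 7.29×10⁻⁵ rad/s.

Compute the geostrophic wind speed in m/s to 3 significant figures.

155 m/s

Coriolis parameter at 26°N:
f = 2Ω sin φ = 2 × 7.29×10⁻⁵ × sin 26° = 6.39×10⁻⁵ s⁻¹
Height gradient: |∂Z/∂n| = 120 m / 119000 m = 1.01×10⁻³
On a pressure surface, geostrophic balance gives V_g = (g/f)|∂Z/∂n|:
V_g = 9.81 × 1.01×10⁻³ / 6.39×10⁻⁵ = 155 m/s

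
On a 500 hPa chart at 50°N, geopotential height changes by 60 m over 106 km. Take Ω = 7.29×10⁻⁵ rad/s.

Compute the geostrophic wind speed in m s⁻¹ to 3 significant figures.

Coriolis parameter at 50°N:
f = 2Ω sin φ = 2 × 7.29×10⁻⁵ × sin 50° = 1.12×10⁻⁴ s⁻¹
Height gradient: |∂Z/∂n| = 60 m / 106000 m = 5.66×10⁻⁴
On a pressure surface, geostrophic balance gives V_g = (g/f)|∂Z/∂n|:
V_g = 9.81 × 5.66×10⁻⁴ / 1.12×10⁻⁴ = 49.7 m/s

49.7 m s⁻¹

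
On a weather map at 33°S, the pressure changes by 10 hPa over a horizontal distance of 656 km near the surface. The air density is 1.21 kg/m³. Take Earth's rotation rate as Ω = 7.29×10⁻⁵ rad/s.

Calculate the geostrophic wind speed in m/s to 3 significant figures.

15.9 m/s

Coriolis parameter at 33°S:
f = 2Ω sin φ = 2 × 7.29×10⁻⁵ × sin 33° = 7.94×10⁻⁵ s⁻¹
Pressure gradient: |∂P/∂n| = 1000 Pa / 656000 m = 1.52×10⁻³ Pa/m
Geostrophic balance (pressure-gradient force = Coriolis force):
V_g = (1/(fρ)) |∂P/∂n| = 1.52×10⁻³ / (7.94×10⁻⁵ × 1.21) = 15.9 m/s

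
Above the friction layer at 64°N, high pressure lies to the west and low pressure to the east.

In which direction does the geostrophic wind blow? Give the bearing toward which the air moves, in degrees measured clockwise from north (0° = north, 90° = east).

The pressure-gradient force points toward the east (bearing 090°).
Geostrophic balance: in the Northern Hemisphere the Coriolis force deflects motion to the right, so the geostrophic wind blows 90° to the right of the pressure-gradient force (low pressure on the left).
Rotating 090° by 90° clockwise gives 180° — the wind blows toward the south.

180°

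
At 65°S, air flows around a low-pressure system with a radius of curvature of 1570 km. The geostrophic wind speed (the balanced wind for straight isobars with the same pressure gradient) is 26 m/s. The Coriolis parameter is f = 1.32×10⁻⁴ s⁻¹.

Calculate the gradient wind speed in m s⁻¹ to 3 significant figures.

Around a low, centrifugal force acts outward with Coriolis, so pressure-gradient force balances both:
(1/ρ)|∂P/∂n| = fV + V²/R  →  V² + fR·V − fR·V_g = 0
With fR = 1.32×10⁻⁴ × 1570×10³ m = 207 m/s:
V = [−fR + √((fR)² + 4 fR V_g)]/2 = [−207 + √(207² + 4×207×26)]/2 = 23.4 m/s
Subgeostrophic (V < V_g = 26 m/s), as expected around a low.

23.4 m s⁻¹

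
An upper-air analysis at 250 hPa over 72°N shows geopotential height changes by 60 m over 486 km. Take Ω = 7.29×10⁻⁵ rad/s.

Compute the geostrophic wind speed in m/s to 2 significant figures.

8.7 m/s

Coriolis parameter at 72°N:
f = 2Ω sin φ = 2 × 7.29×10⁻⁵ × sin 72° = 1.39×10⁻⁴ s⁻¹
Height gradient: |∂Z/∂n| = 60 m / 486000 m = 1.23×10⁻⁴
On a pressure surface, geostrophic balance gives V_g = (g/f)|∂Z/∂n|:
V_g = 9.81 × 1.23×10⁻⁴ / 1.39×10⁻⁴ = 8.73 m/s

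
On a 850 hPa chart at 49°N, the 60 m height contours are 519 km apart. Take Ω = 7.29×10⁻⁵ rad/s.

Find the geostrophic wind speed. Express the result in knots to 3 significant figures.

Coriolis parameter at 49°N:
f = 2Ω sin φ = 2 × 7.29×10⁻⁵ × sin 49° = 1.10×10⁻⁴ s⁻¹
Height gradient: |∂Z/∂n| = 60 m / 519000 m = 1.16×10⁻⁴
On a pressure surface, geostrophic balance gives V_g = (g/f)|∂Z/∂n|:
V_g = 9.81 × 1.16×10⁻⁴ / 1.10×10⁻⁴ = 10.3 m/s
Converting: 10.3 m/s × 1.944 = 20.0 knots

20.0 knots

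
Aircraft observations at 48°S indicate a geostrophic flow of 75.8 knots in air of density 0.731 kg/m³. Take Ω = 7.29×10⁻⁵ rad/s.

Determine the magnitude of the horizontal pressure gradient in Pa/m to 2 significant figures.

Coriolis parameter at 48°S:
f = 2Ω sin φ = 2 × 7.29×10⁻⁵ × sin 48° = 1.08×10⁻⁴ s⁻¹
Wind speed in SI: 75.8 knots = 39.0 m/s
Geostrophic balance rearranged: |∂P/∂n| = f ρ V_g
|∂P/∂n| = 1.08×10⁻⁴ × 0.731 × 39.0 = 3.09×10⁻³ Pa/m

3.1×10⁻³ Pa/m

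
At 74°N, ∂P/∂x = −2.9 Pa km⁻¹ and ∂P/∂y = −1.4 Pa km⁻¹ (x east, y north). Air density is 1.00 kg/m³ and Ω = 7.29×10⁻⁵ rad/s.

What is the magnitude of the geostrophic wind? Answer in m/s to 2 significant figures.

Coriolis parameter at 74°N:
f = 2Ω sin φ = 2 × 7.29×10⁻⁵ × sin 74° = 1.40×10⁻⁴ s⁻¹
Component geostrophic relations (x east, y north):
u_g = −(1/(fρ)) ∂P/∂y,  v_g = (1/(fρ)) ∂P/∂x
u_g = −(−1.4×10⁻³)/(1.40×10⁻⁴ × 1.00) = 9.99 m/s;  v_g = (−2.9×10⁻³)/(1.40×10⁻⁴ × 1.00) = −20.7 m/s
|V_g| = √(u_g² + v_g²) = 23.0 m/s

23 m/s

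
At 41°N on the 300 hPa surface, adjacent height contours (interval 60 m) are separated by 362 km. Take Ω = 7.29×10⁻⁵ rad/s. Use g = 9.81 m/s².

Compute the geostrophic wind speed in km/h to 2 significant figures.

61 km/h

Coriolis parameter at 41°N:
f = 2Ω sin φ = 2 × 7.29×10⁻⁵ × sin 41° = 9.57×10⁻⁵ s⁻¹
Height gradient: |∂Z/∂n| = 60 m / 362000 m = 1.66×10⁻⁴
On a pressure surface, geostrophic balance gives V_g = (g/f)|∂Z/∂n|:
V_g = 9.81 × 1.66×10⁻⁴ / 9.57×10⁻⁵ = 17.0 m/s
Converting: 17.0 m/s × 3.6 = 61 km/h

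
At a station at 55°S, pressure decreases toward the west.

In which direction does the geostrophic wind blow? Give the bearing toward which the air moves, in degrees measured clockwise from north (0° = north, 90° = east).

The pressure-gradient force points toward the west (bearing 270°).
Geostrophic balance: in the Southern Hemisphere the Coriolis force deflects motion to the left, so the geostrophic wind blows 90° to the left of the pressure-gradient force (low pressure on the right).
Rotating 270° by 90° counterclockwise gives 180° — the wind blows toward the south.

180°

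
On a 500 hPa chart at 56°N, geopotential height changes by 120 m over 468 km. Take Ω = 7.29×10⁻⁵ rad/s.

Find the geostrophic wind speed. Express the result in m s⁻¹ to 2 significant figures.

Coriolis parameter at 56°N:
f = 2Ω sin φ = 2 × 7.29×10⁻⁵ × sin 56° = 1.21×10⁻⁴ s⁻¹
Height gradient: |∂Z/∂n| = 120 m / 468000 m = 2.56×10⁻⁴
On a pressure surface, geostrophic balance gives V_g = (g/f)|∂Z/∂n|:
V_g = 9.81 × 2.56×10⁻⁴ / 1.21×10⁻⁴ = 20.8 m/s

21 m s⁻¹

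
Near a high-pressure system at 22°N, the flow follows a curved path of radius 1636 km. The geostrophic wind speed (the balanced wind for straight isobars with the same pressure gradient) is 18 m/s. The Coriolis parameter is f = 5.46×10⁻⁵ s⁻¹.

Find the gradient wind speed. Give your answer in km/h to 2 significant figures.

Around a high, pressure-gradient force acts outward with centrifugal, so Coriolis balances both:
fV = (1/ρ)|∂P/∂n| + V²/R  →  V² − fR·V + fR·V_g = 0
With fR = 5.46×10⁻⁵ × 1636×10³ m = 89.3 m/s:
V = [fR − √((fR)² − 4 fR V_g)]/2 = [89.3 − √(89.3² − 4×89.3×18)]/2 = 25 m/s
Supergeostrophic (V > V_g = 18 m/s), as expected around a high.
Converting: 25 m/s × 3.6 = 90 km/h

90 km/h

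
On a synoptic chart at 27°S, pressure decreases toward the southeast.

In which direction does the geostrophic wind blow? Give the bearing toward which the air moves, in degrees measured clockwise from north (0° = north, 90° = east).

The pressure-gradient force points toward the southeast (bearing 135°).
Geostrophic balance: in the Southern Hemisphere the Coriolis force deflects motion to the left, so the geostrophic wind blows 90° to the left of the pressure-gradient force (low pressure on the right).
Rotating 135° by 90° counterclockwise gives 045° — the wind blows toward the northeast.

045°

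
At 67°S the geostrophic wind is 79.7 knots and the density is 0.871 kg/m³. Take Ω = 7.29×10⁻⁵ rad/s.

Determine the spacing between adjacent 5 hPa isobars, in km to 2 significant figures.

100 km

Coriolis parameter at 67°S:
f = 2Ω sin φ = 2 × 7.29×10⁻⁵ × sin 67° = 1.34×10⁻⁴ s⁻¹
Wind speed in SI: 79.7 knots = 41.0 m/s
Geostrophic balance rearranged: |∂P/∂n| = f ρ V_g
|∂P/∂n| = 1.34×10⁻⁴ × 0.871 × 41.0 = 4.79×10⁻³ Pa/m
Isobar spacing: Δn = ΔP/|∂P/∂n| = 500 Pa / 4.79×10⁻³ Pa/m = 104321 m ≈ 100 km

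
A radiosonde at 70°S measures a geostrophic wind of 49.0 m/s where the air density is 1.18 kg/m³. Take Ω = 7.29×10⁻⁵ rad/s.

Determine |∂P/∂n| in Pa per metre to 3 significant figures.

Coriolis parameter at 70°S:
f = 2Ω sin φ = 2 × 7.29×10⁻⁵ × sin 70° = 1.37×10⁻⁴ s⁻¹
Geostrophic balance rearranged: |∂P/∂n| = f ρ V_g
|∂P/∂n| = 1.37×10⁻⁴ × 1.18 × 49.0 = 7.92×10⁻³ Pa/m

7.92×10⁻³ Pa/m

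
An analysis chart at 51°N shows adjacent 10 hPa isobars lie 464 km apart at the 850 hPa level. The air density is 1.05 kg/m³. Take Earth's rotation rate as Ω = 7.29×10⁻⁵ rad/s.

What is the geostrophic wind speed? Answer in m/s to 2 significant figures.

Coriolis parameter at 51°N:
f = 2Ω sin φ = 2 × 7.29×10⁻⁵ × sin 51° = 1.13×10⁻⁴ s⁻¹
Pressure gradient: |∂P/∂n| = 1000 Pa / 464000 m = 2.16×10⁻³ Pa/m
Geostrophic balance (pressure-gradient force = Coriolis force):
V_g = (1/(fρ)) |∂P/∂n| = 2.16×10⁻³ / (1.13×10⁻⁴ × 1.05) = 18.1 m/s

18 m/s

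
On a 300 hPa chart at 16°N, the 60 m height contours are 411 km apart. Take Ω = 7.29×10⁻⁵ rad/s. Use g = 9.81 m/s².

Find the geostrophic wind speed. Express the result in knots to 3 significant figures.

Coriolis parameter at 16°N:
f = 2Ω sin φ = 2 × 7.29×10⁻⁵ × sin 16° = 4.02×10⁻⁵ s⁻¹
Height gradient: |∂Z/∂n| = 60 m / 411000 m = 1.46×10⁻⁴
On a pressure surface, geostrophic balance gives V_g = (g/f)|∂Z/∂n|:
V_g = 9.81 × 1.46×10⁻⁴ / 4.02×10⁻⁵ = 35.6 m/s
Converting: 35.6 m/s × 1.944 = 69.3 knots

69.3 knots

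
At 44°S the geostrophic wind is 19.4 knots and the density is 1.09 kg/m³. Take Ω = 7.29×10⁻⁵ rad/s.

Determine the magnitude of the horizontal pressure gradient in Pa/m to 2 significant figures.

1.1×10⁻³ Pa/m

Coriolis parameter at 44°S:
f = 2Ω sin φ = 2 × 7.29×10⁻⁵ × sin 44° = 1.01×10⁻⁴ s⁻¹
Wind speed in SI: 19.4 knots = 9.98 m/s
Geostrophic balance rearranged: |∂P/∂n| = f ρ V_g
|∂P/∂n| = 1.01×10⁻⁴ × 1.09 × 9.98 = 1.10×10⁻³ Pa/m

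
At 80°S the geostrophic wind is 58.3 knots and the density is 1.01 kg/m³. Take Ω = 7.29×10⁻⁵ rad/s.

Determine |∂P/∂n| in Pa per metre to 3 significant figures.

Coriolis parameter at 80°S:
f = 2Ω sin φ = 2 × 7.29×10⁻⁵ × sin 80° = 1.44×10⁻⁴ s⁻¹
Wind speed in SI: 58.3 knots = 30.0 m/s
Geostrophic balance rearranged: |∂P/∂n| = f ρ V_g
|∂P/∂n| = 1.44×10⁻⁴ × 1.01 × 30.0 = 4.35×10⁻³ Pa/m

4.35×10⁻³ Pa/m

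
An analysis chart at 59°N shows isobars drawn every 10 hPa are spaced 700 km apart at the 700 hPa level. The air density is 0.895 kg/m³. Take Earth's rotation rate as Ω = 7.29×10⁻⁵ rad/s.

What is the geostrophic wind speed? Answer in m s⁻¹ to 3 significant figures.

Coriolis parameter at 59°N:
f = 2Ω sin φ = 2 × 7.29×10⁻⁵ × sin 59° = 1.25×10⁻⁴ s⁻¹
Pressure gradient: |∂P/∂n| = 1000 Pa / 700000 m = 1.43×10⁻³ Pa/m
Geostrophic balance (pressure-gradient force = Coriolis force):
V_g = (1/(fρ)) |∂P/∂n| = 1.43×10⁻³ / (1.25×10⁻⁴ × 0.895) = 12.8 m/s

12.8 m s⁻¹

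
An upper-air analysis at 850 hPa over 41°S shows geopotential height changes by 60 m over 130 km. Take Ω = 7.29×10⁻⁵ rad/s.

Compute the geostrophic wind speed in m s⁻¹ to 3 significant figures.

47.3 m s⁻¹

Coriolis parameter at 41°S:
f = 2Ω sin φ = 2 × 7.29×10⁻⁵ × sin 41° = 9.57×10⁻⁵ s⁻¹
Height gradient: |∂Z/∂n| = 60 m / 130000 m = 4.62×10⁻⁴
On a pressure surface, geostrophic balance gives V_g = (g/f)|∂Z/∂n|:
V_g = 9.81 × 4.62×10⁻⁴ / 9.57×10⁻⁵ = 47.3 m/s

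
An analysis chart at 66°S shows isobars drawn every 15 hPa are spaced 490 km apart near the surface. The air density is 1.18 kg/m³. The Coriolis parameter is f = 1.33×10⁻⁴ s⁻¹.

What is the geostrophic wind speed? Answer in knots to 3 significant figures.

Pressure gradient: |∂P/∂n| = 1500 Pa / 490000 m = 3.06×10⁻³ Pa/m
Geostrophic balance (pressure-gradient force = Coriolis force):
V_g = (1/(fρ)) |∂P/∂n| = 3.06×10⁻³ / (1.33×10⁻⁴ × 1.18) = 19.5 m/s
Converting: 19.5 m/s × 1.944 = 37.9 knots

37.9 knots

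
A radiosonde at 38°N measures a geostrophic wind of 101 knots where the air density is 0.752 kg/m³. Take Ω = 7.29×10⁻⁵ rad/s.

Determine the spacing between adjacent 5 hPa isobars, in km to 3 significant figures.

Coriolis parameter at 38°N:
f = 2Ω sin φ = 2 × 7.29×10⁻⁵ × sin 38° = 8.98×10⁻⁵ s⁻¹
Wind speed in SI: 101 knots = 52.0 m/s
Geostrophic balance rearranged: |∂P/∂n| = f ρ V_g
|∂P/∂n| = 8.98×10⁻⁵ × 0.752 × 52.0 = 3.51×10⁻³ Pa/m
Isobar spacing: Δn = ΔP/|∂P/∂n| = 500 Pa / 3.51×10⁻³ Pa/m = 142559 m ≈ 143 km

143 km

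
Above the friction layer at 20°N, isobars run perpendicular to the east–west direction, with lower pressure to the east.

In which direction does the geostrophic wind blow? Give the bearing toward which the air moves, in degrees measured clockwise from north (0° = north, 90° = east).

The pressure-gradient force points toward the east (bearing 090°).
Geostrophic balance: in the Northern Hemisphere the Coriolis force deflects motion to the right, so the geostrophic wind blows 90° to the right of the pressure-gradient force (low pressure on the left).
Rotating 090° by 90° clockwise gives 180° — the wind blows toward the south.

180°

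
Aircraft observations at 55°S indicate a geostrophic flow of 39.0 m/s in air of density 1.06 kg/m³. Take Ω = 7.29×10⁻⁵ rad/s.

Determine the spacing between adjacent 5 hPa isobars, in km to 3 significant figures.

Coriolis parameter at 55°S:
f = 2Ω sin φ = 2 × 7.29×10⁻⁵ × sin 55° = 1.19×10⁻⁴ s⁻¹
Geostrophic balance rearranged: |∂P/∂n| = f ρ V_g
|∂P/∂n| = 1.19×10⁻⁴ × 1.06 × 39.0 = 4.94×10⁻³ Pa/m
Isobar spacing: Δn = ΔP/|∂P/∂n| = 500 Pa / 4.94×10⁻³ Pa/m = 101269 m ≈ 101 km

101 km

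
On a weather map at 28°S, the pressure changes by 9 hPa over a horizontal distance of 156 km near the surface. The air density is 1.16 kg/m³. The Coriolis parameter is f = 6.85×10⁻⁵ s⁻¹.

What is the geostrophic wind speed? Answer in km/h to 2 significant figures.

Pressure gradient: |∂P/∂n| = 900 Pa / 156000 m = 5.77×10⁻³ Pa/m
Geostrophic balance (pressure-gradient force = Coriolis force):
V_g = (1/(fρ)) |∂P/∂n| = 5.77×10⁻³ / (6.85×10⁻⁵ × 1.16) = 72.6 m/s
Converting: 72.6 m/s × 3.6 = 260 km/h

260 km/h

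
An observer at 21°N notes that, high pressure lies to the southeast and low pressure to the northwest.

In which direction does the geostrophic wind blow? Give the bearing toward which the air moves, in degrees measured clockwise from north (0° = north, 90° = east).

The pressure-gradient force points toward the northwest (bearing 315°).
Geostrophic balance: in the Northern Hemisphere the Coriolis force deflects motion to the right, so the geostrophic wind blows 90° to the right of the pressure-gradient force (low pressure on the left).
Rotating 315° by 90° clockwise gives 045° — the wind blows toward the northeast.

045°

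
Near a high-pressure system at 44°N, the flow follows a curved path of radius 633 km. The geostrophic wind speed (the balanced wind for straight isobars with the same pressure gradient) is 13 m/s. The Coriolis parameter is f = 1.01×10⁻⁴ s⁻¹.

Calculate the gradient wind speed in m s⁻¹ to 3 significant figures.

Around a high, pressure-gradient force acts outward with centrifugal, so Coriolis balances both:
fV = (1/ρ)|∂P/∂n| + V²/R  →  V² − fR·V + fR·V_g = 0
With fR = 1.01×10⁻⁴ × 633×10³ m = 63.9 m/s:
V = [fR − √((fR)² − 4 fR V_g)]/2 = [63.9 − √(63.9² − 4×63.9×13)]/2 = 18.2 m/s
Supergeostrophic (V > V_g = 13 m/s), as expected around a high.

18.2 m s⁻¹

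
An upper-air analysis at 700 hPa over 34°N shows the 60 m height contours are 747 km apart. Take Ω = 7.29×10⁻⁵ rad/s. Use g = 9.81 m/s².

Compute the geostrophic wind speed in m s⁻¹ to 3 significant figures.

9.66 m s⁻¹

Coriolis parameter at 34°N:
f = 2Ω sin φ = 2 × 7.29×10⁻⁵ × sin 34° = 8.15×10⁻⁵ s⁻¹
Height gradient: |∂Z/∂n| = 60 m / 747000 m = 8.03×10⁻⁵
On a pressure surface, geostrophic balance gives V_g = (g/f)|∂Z/∂n|:
V_g = 9.81 × 8.03×10⁻⁵ / 8.15×10⁻⁵ = 9.66 m/s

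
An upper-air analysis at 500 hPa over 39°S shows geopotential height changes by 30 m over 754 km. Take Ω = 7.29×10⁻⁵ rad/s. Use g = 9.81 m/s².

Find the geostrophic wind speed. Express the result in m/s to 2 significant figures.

Coriolis parameter at 39°S:
f = 2Ω sin φ = 2 × 7.29×10⁻⁵ × sin 39° = 9.18×10⁻⁵ s⁻¹
Height gradient: |∂Z/∂n| = 30 m / 754000 m = 3.98×10⁻⁵
On a pressure surface, geostrophic balance gives V_g = (g/f)|∂Z/∂n|:
V_g = 9.81 × 3.98×10⁻⁵ / 9.18×10⁻⁵ = 4.25 m/s

4.3 m/s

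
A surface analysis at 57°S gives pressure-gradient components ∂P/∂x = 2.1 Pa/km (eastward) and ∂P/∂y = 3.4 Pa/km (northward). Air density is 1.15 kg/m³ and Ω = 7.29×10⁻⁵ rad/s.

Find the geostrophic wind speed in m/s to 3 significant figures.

Coriolis parameter at 57°S:
f = 2Ω sin φ = 2 × 7.29×10⁻⁵ × sin 57° = 1.22×10⁻⁴ s⁻¹
In the Southern Hemisphere f is negative: f = −1.22×10⁻⁴ s⁻¹.
Component geostrophic relations (x east, y north):
u_g = −(1/(fρ)) ∂P/∂y,  v_g = (1/(fρ)) ∂P/∂x
u_g = −(3.4×10⁻³)/(−1.22×10⁻⁴ × 1.15) = 24.2 m/s;  v_g = (2.1×10⁻³)/(−1.22×10⁻⁴ × 1.15) = −14.9 m/s
|V_g| = √(u_g² + v_g²) = 28.4 m/s

28.4 m/s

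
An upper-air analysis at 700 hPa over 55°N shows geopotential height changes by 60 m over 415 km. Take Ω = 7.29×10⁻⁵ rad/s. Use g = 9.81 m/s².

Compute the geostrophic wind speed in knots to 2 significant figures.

Coriolis parameter at 55°N:
f = 2Ω sin φ = 2 × 7.29×10⁻⁵ × sin 55° = 1.19×10⁻⁴ s⁻¹
Height gradient: |∂Z/∂n| = 60 m / 415000 m = 1.45×10⁻⁴
On a pressure surface, geostrophic balance gives V_g = (g/f)|∂Z/∂n|:
V_g = 9.81 × 1.45×10⁻⁴ / 1.19×10⁻⁴ = 11.9 m/s
Converting: 11.9 m/s × 1.944 = 23 knots

23 knots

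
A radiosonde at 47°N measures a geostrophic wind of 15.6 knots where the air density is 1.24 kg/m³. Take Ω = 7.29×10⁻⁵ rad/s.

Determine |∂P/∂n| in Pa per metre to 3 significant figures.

Coriolis parameter at 47°N:
f = 2Ω sin φ = 2 × 7.29×10⁻⁵ × sin 47° = 1.07×10⁻⁴ s⁻¹
Wind speed in SI: 15.6 knots = 8.03 m/s
Geostrophic balance rearranged: |∂P/∂n| = f ρ V_g
|∂P/∂n| = 1.07×10⁻⁴ × 1.24 × 8.03 = 1.06×10⁻³ Pa/m

1.06×10⁻³ Pa/m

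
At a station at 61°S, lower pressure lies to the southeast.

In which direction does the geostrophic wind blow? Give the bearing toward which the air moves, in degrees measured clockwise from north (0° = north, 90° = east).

045°

The pressure-gradient force points toward the southeast (bearing 135°).
Geostrophic balance: in the Southern Hemisphere the Coriolis force deflects motion to the left, so the geostrophic wind blows 90° to the left of the pressure-gradient force (low pressure on the right).
Rotating 135° by 90° counterclockwise gives 045° — the wind blows toward the northeast.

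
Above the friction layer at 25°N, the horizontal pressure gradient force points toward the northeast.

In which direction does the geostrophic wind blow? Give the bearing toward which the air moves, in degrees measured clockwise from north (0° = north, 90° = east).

135°

The pressure-gradient force points toward the northeast (bearing 045°).
Geostrophic balance: in the Northern Hemisphere the Coriolis force deflects motion to the right, so the geostrophic wind blows 90° to the right of the pressure-gradient force (low pressure on the left).
Rotating 045° by 90° clockwise gives 135° — the wind blows toward the southeast.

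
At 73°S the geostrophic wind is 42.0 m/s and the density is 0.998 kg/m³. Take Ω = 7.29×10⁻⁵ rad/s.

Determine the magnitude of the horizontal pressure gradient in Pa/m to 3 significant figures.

Coriolis parameter at 73°S:
f = 2Ω sin φ = 2 × 7.29×10⁻⁵ × sin 73° = 1.39×10⁻⁴ s⁻¹
Geostrophic balance rearranged: |∂P/∂n| = f ρ V_g
|∂P/∂n| = 1.39×10⁻⁴ × 0.998 × 42.0 = 5.84×10⁻³ Pa/m

5.84×10⁻³ Pa/m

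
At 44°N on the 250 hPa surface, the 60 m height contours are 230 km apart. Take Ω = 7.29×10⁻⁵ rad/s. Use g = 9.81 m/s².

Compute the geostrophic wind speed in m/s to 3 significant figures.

Coriolis parameter at 44°N:
f = 2Ω sin φ = 2 × 7.29×10⁻⁵ × sin 44° = 1.01×10⁻⁴ s⁻¹
Height gradient: |∂Z/∂n| = 60 m / 230000 m = 2.61×10⁻⁴
On a pressure surface, geostrophic balance gives V_g = (g/f)|∂Z/∂n|:
V_g = 9.81 × 2.61×10⁻⁴ / 1.01×10⁻⁴ = 25.3 m/s

25.3 m/s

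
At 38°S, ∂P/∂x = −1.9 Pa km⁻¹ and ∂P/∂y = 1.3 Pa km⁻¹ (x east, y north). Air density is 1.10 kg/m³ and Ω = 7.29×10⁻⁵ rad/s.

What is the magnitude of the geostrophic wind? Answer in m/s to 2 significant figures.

Coriolis parameter at 38°S:
f = 2Ω sin φ = 2 × 7.29×10⁻⁵ × sin 38° = 8.98×10⁻⁵ s⁻¹
In the Southern Hemisphere f is negative: f = −8.98×10⁻⁵ s⁻¹.
Component geostrophic relations (x east, y north):
u_g = −(1/(fρ)) ∂P/∂y,  v_g = (1/(fρ)) ∂P/∂x
u_g = −(1.3×10⁻³)/(−8.98×10⁻⁵ × 1.10) = 13.2 m/s;  v_g = (−1.9×10⁻³)/(−8.98×10⁻⁵ × 1.10) = 19.2 m/s
|V_g| = √(u_g² + v_g²) = 23.3 m/s

23 m/s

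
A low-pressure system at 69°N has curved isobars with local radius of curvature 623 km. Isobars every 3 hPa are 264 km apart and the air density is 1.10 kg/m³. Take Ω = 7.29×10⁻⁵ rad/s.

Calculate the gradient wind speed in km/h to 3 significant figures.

Coriolis parameter at 69°N:
f = 2Ω sin φ = 2 × 7.29×10⁻⁵ × sin 69° = 1.36×10⁻⁴ s⁻¹
Pressure gradient: |∂P/∂n| = 300 Pa / 264000 m = 1.14×10⁻³ Pa/m
Geostrophic speed: V_g = |∂P/∂n|/(fρ) = 1.14×10⁻³/(1.36×10⁻⁴ × 1.10) = 7.59 m/s
Around a low, centrifugal force acts outward with Coriolis, so pressure-gradient force balances both:
(1/ρ)|∂P/∂n| = fV + V²/R  →  V² + fR·V − fR·V_g = 0
With fR = 1.36×10⁻⁴ × 623×10³ m = 84.8 m/s:
V = [−fR + √((fR)² + 4 fR V_g)]/2 = [−84.8 + √(84.8² + 4×84.8×7.59)]/2 = 7.01 m/s
Subgeostrophic (V < V_g = 7.59 m/s), as expected around a low.
Converting: 7.01 m/s × 3.6 = 25.2 km/h

25.2 km/h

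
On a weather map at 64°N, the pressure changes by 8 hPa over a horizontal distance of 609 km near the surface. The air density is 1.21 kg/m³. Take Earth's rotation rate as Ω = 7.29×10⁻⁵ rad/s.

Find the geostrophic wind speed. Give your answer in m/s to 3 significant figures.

8.28 m/s

Coriolis parameter at 64°N:
f = 2Ω sin φ = 2 × 7.29×10⁻⁵ × sin 64° = 1.31×10⁻⁴ s⁻¹
Pressure gradient: |∂P/∂n| = 800 Pa / 609000 m = 1.31×10⁻³ Pa/m
Geostrophic balance (pressure-gradient force = Coriolis force):
V_g = (1/(fρ)) |∂P/∂n| = 1.31×10⁻³ / (1.31×10⁻⁴ × 1.21) = 8.28 m/s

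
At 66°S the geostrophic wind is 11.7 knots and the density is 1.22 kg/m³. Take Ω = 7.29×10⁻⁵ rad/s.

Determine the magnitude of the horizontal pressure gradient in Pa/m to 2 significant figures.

9.8×10⁻⁴ Pa/m

Coriolis parameter at 66°S:
f = 2Ω sin φ = 2 × 7.29×10⁻⁵ × sin 66° = 1.33×10⁻⁴ s⁻¹
Wind speed in SI: 11.7 knots = 6.02 m/s
Geostrophic balance rearranged: |∂P/∂n| = f ρ V_g
|∂P/∂n| = 1.33×10⁻⁴ × 1.22 × 6.02 = 9.78×10⁻⁴ Pa/m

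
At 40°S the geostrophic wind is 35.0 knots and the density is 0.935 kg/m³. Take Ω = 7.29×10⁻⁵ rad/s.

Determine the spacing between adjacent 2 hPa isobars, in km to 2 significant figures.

130 km

Coriolis parameter at 40°S:
f = 2Ω sin φ = 2 × 7.29×10⁻⁵ × sin 40° = 9.37×10⁻⁵ s⁻¹
Wind speed in SI: 35.0 knots = 18.0 m/s
Geostrophic balance rearranged: |∂P/∂n| = f ρ V_g
|∂P/∂n| = 9.37×10⁻⁵ × 0.935 × 18.0 = 1.58×10⁻³ Pa/m
Isobar spacing: Δn = ΔP/|∂P/∂n| = 200 Pa / 1.58×10⁻³ Pa/m = 126761 m ≈ 130 km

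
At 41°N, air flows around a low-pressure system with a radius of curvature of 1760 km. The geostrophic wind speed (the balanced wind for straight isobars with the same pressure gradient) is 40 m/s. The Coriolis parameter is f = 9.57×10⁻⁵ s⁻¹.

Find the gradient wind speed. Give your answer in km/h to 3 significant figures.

120 km/h

Around a low, centrifugal force acts outward with Coriolis, so pressure-gradient force balances both:
(1/ρ)|∂P/∂n| = fV + V²/R  →  V² + fR·V − fR·V_g = 0
With fR = 9.57×10⁻⁵ × 1760×10³ m = 168 m/s:
V = [−fR + √((fR)² + 4 fR V_g)]/2 = [−168 + √(168² + 4×168×40)]/2 = 33.4 m/s
Subgeostrophic (V < V_g = 40 m/s), as expected around a low.
Converting: 33.4 m/s × 3.6 = 120 km/h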